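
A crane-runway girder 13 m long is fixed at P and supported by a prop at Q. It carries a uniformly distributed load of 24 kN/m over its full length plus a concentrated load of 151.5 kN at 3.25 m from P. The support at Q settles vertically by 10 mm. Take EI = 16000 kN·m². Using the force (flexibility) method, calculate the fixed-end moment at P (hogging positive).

Take the reaction at Q as the redundant and release it; the primary structure is a cantilever fixed at P.
Deflection at Q on the released cantilever, summing each load's contribution:
  UDL 24: wL⁴/(8EI) = 85683/EI
  point load 151.5 at a = 3.25: Pa²(3L − a)/(6EI) = 9535/EI
  δ_0 = 95218/EI
Tip deflection under a unit load at Q: L³/(3EI) = 732.3/EI.
With EI = 16000 kN·m²: δ_0 = 5.9511 m and δ_{QQ} = 0.045771 m/kN.
Compatibility — the beam at Q must follow the support down by 0.01 m: δ_0 − R_Q·δ_{QQ} = 0.01, so R_Q = (5.9511 − 0.01)/0.045771 = 129.8 kN.
Moment equilibrium about P: M_P = Σ(load moments about P) − R_Q·L = 2520 − 129.8×13 = 833 kN·m.

M_P = 833 kN·m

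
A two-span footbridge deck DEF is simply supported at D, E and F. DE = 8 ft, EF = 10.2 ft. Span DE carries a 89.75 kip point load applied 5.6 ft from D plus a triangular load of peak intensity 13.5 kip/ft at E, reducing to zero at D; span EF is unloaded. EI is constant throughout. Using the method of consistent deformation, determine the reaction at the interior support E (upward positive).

Take M_E as the redundant. Released structure: two simple spans DE and EF with a hinge at E.
Discontinuity in slope at E on the released structure — sum the simple-span end rotations:
  span DE: point load 89.75 at a = 5.6: Pab(L + a)/(6LEI) = 341.8/EI
  span DE: triangular load, peak 13.5: w₀L³/(45EI) = 153.6/EI
  relative rotation θ_0 = (495.4 + 0)/EI = 495.4/EI
A unit hogging moment at E produces rotation L₁/(3EI) + L₂/(3EI) = 6.067/EI.
Slope continuity at E: θ_0 = M_E·6.067/EI, so M_E = 495.4/6.067 = 81.65 kip·ft (hogging).
Span DE, ΣM about D with M_E applied at E: R_E^{DE}·8 = 790.6 + 81.65, so R_E^{DE} = 109 kip and R_D = 143.8 − 109 = 34.72 kip.
Span EF, ΣM about F: R_E^{EF}·10.2 = 0 + 81.65, so R_E^{EF} = 8.005 kip and R_F = 0 − 8.005 = -8.005 kip.
R_E = 109 + 8.005 = 117 kip.

R_E = 117 kip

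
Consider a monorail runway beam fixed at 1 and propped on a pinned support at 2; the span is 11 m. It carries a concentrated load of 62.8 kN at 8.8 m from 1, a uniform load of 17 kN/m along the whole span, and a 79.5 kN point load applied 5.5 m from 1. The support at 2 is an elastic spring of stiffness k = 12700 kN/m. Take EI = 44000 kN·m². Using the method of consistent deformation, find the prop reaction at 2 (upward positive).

Take the reaction at 2 as the redundant and release it; the primary structure is a cantilever fixed at 1.
Deflection at 2 on the released cantilever, summing each load's contribution:
  point load 62.8 at a = 8.8: Pa²(3L − a)/(6EI) = 19615/EI
  UDL 17: wL⁴/(8EI) = 31112/EI
  point load 79.5 at a = 5.5: Pa²(3L − a)/(6EI) = 11022/EI
  δ_0 = 61750/EI
Flexibility coefficient — unit upward force at 2: δ_{22} = L³/(3EI) = 443.7/EI.
With EI = 44000 kN·m²: δ_0 = 1.4034 m and δ_{22} = 0.010083 m/kN.
Compatibility — the spring shortens by R_2/k under the reaction it provides: δ_0 − R_2·δ_{22} = R_2/k. With 1/k = 0.000079 m/kN, R_2 = δ_0 / (δ_{22} + 1/k) = 1.4034 / (0.010083 + 0.000079) = 138.1 kN.

R_2 = 138.1 kN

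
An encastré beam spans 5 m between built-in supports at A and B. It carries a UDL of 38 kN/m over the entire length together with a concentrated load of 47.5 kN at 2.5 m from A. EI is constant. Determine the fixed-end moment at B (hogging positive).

M_B = 108.9 kN·m

Release both end moments; the primary structure is a simply-supported span AB with redundants M_A and M_B.
End rotations of the released simple span under the applied load (×1/EI):
  at A: UDL 38: wL³/(24EI) = 197.9/EI
  at B: UDL 38: wL³/(24EI) = 197.9/EI
  at A: point load 47.5 at a = 2.5: Pab(L + b)/(6LEI) = 74.22/EI
  at B: point load 47.5 at a = 2.5: Pab(L + a)/(6LEI) = 74.22/EI
  θ_A0 = 272.1/EI,  θ_B0 = 272.1/EI
Flexibility coefficients: a unit moment at one end gives L/(3EI) there and L/(6EI) at the far end, so f₁₁ = f₂₂ = 1.667/EI and f₁₂ = f₂₁ = 0.8333/EI.
Compatibility — zero rotation at each built-in end:
  1.667 M_A + 0.8333 M_B = 272.1
  0.8333 M_A + 1.667 M_B = 272.1
Solving the pair gives M_A = 108.9 kN·m and M_B = 108.9 kN·m (hogging).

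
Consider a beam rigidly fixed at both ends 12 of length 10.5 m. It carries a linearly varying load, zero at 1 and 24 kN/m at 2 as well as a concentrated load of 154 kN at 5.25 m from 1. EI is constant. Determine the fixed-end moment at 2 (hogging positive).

Release both end moments; the primary structure is a simply-supported span 12 with redundants M_1 and M_2.
End rotations of the released simple span under the applied load (×1/EI):
  at 1: triangular load, peak 24: 7w₀L³/(360EI) = 540.2/EI
  at 2: triangular load, peak 24: w₀L³/(45EI) = 617.4/EI
  at 1: point load 154 at a = 5.25: Pab(L + b)/(6LEI) = 1061/EI
  at 2: point load 154 at a = 5.25: Pab(L + a)/(6LEI) = 1061/EI
  θ_10 = 1601/EI,  θ_20 = 1679/EI
Flexibility coefficients: a unit moment at one end gives L/(3EI) there and L/(6EI) at the far end, so f₁₁ = f₂₂ = 3.5/EI and f₁₂ = f₂₁ = 1.75/EI.
Compatibility — zero rotation at each built-in end:
  3.5 M_1 + 1.75 M_2 = 1601
  1.75 M_1 + 3.5 M_2 = 1679
Solving the pair gives M_1 = 290.3 kN·m and M_2 = 334.4 kN·m (hogging).

M_2 = 334.4 kN·m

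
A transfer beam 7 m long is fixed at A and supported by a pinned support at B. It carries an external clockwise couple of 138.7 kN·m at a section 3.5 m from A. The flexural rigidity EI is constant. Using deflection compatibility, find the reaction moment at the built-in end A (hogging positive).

M_A = -17.34 kN·m

Choose R_B as the redundant. The primary structure is the cantilever fixed at A.
Free-end deflection of the primary structure under the applied loading (downward +):
  clockwise couple 138.7 at a = 3.5: M₀a(2L − a)/(2EI) = 2549/EI
Flexibility coefficient — unit upward force at B: δ_{BB} = L³/(3EI) = 114.3/EI.
Compatibility at B: δ_0 − R_B·δ_{BB} = 0, so R_B = 2549/114.3 = 22.29 kN.
Moment equilibrium about A: M_A = Σ(load moments about A) − R_B·L = 138.7 − 22.29×7 = -17.34 kN·m.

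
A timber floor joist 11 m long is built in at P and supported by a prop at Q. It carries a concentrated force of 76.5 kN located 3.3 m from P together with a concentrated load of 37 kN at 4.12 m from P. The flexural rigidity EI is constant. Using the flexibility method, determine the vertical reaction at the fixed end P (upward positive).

R_P = 97.39 kN

Take the reaction at Q as the redundant and release it; the primary structure is a cantilever fixed at P.
Downward deflection at the released point Q due to the loads:
  point load 76.5 at a = 3.3: Pa²(3L − a)/(6EI) = 4124/EI
  point load 37 at a = 4.12: Pa²(3L − a)/(6EI) = 3023/EI
  δ_0 = 7147/EI
Flexibility coefficient — unit upward force at Q: δ_{QQ} = L³/(3EI) = 443.7/EI.
The prop prevents deflection at Q: R_Q = δ_0/δ_{QQ} = 7147/443.7 = 16.11 kN.
Vertical equilibrium: R_P = ΣP − R_Q = 113.5 − 16.11 = 97.39 kN.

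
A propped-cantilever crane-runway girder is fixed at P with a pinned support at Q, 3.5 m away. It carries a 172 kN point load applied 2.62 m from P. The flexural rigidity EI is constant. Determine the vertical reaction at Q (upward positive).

R_Q = 108.5 kN

Remove the prop at Q; the released (primary) structure is a cantilever built in at P.
Downward deflection at the released point Q due to the loads:
  point load 172 at a = 2.62: Pa²(3L − a)/(6EI) = 1551/EI
Flexibility coefficient — unit upward force at Q: δ_{QQ} = L³/(3EI) = 14.29/EI.
The prop prevents deflection at Q: R_Q = δ_0/δ_{QQ} = 1551/14.29 = 108.5 kN.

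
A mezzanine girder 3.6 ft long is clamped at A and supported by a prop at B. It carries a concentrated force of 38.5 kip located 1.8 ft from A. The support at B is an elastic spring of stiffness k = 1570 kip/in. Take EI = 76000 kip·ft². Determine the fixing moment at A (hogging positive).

M_A = 34.91 kip·ft

Choose R_B as the redundant. The primary structure is the cantilever fixed at A.
Primary-structure tip deflection at B by superposition:
  point load 38.5 at a = 1.8: Pa²(3L − a)/(6EI) = 187.1/EI
Tip deflection under a unit load at B: L³/(3EI) = 15.55/EI.
With EI = 76000 kip·ft²: δ_0 = 0.002462 ft and δ_{BB} = 0.000205 ft/kip.
Compatibility — the spring shortens by R_B/k under the reaction it provides: δ_0 − R_B·δ_{BB} = R_B/k. With 1/k = 1/(1570×12) ft/kip = 0.000053 ft/kip, R_B = δ_0 / (δ_{BB} + 1/k) = 0.002462 / (0.000205 + 0.000053) = 9.553 kip.
Moment equilibrium about A: M_A = Σ(load moments about A) − R_B·L = 69.3 − 9.553×3.6 = 34.91 kip·ft.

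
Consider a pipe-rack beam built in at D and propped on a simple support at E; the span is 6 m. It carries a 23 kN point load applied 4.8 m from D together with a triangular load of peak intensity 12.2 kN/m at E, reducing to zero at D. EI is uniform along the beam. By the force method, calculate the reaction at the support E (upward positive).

R_E = 36.32 kN

Choose R_E as the redundant. The primary structure is the cantilever fixed at D.
Deflection at E on the released cantilever, summing each load's contribution:
  point load 23 at a = 4.8: Pa²(3L − a)/(6EI) = 1166/EI
  triangular load, peak 12.2 at the free end: 11w₀L⁴/(120EI) = 1449/EI
  δ_0 = 2615/EI
Tip deflection under a unit load at E: L³/(3EI) = 72/EI.
The prop prevents deflection at E: R_E = δ_0/δ_{EE} = 2615/72 = 36.32 kN.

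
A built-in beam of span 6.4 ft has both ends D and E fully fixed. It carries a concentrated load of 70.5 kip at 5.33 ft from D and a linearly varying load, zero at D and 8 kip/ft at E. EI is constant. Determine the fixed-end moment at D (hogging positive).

Take the two fixed-end moments M_D, M_E as redundants; the released structure is the simple span DE.
Simple-span end rotations at D and E under the given loads:
  at D: point load 70.5 at a = 5.33: Pab(L + b)/(6LEI) = 78.21/EI
  at E: point load 70.5 at a = 5.33: Pab(L + a)/(6LEI) = 122.8/EI
  at D: triangular load, peak 8: 7w₀L³/(360EI) = 40.78/EI
  at E: triangular load, peak 8: w₀L³/(45EI) = 46.6/EI
  θ_D0 = 119/EI,  θ_E0 = 169.4/EI
Flexibility coefficients: a unit moment at one end gives L/(3EI) there and L/(6EI) at the far end, so f₁₁ = f₂₂ = 2.133/EI and f₁₂ = f₂₁ = 1.067/EI.
Compatibility — zero rotation at each built-in end:
  2.133 M_D + 1.067 M_E = 119
  1.067 M_D + 2.133 M_E = 169.4
Solving the pair gives M_D = 21.43 kip·ft and M_E = 68.7 kip·ft (hogging).

M_D = 21.43 kip·ft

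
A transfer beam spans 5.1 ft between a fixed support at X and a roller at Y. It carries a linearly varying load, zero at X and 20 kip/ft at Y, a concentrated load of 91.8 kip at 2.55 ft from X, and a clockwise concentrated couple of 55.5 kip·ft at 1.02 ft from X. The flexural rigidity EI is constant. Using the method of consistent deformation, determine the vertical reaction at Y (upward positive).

R_Y = 62.61 kip

Release the roller at Y. Primary structure: cantilever fixed at X.
Downward deflection at the released point Y due to the loads:
  triangular load, peak 20 at the free end: 11w₀L⁴/(120EI) = 1240/EI
  point load 91.8 at a = 2.55: Pa²(3L − a)/(6EI) = 1268/EI
  clockwise couple 55.5 at a = 1.02: M₀a(2L − a)/(2EI) = 259.8/EI
  δ_0 = 2769/EI
Tip deflection under a unit load at Y: L³/(3EI) = 44.22/EI.
The prop prevents deflection at Y: R_Y = δ_0/δ_{YY} = 2769/44.22 = 62.61 kip.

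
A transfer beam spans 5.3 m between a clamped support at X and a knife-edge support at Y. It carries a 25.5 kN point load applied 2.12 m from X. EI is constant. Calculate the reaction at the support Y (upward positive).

R_Y = 5.304 kN

Remove the prop at Y; the released (primary) structure is a cantilever built in at X.
Free-end deflection of the primary structure under the applied loading (downward +):
  point load 25.5 at a = 2.12: Pa²(3L − a)/(6EI) = 263.2/EI
Flexibility coefficient — unit upward force at Y: δ_{YY} = L³/(3EI) = 49.63/EI.
The prop prevents deflection at Y: R_Y = δ_0/δ_{YY} = 263.2/49.63 = 5.304 kN.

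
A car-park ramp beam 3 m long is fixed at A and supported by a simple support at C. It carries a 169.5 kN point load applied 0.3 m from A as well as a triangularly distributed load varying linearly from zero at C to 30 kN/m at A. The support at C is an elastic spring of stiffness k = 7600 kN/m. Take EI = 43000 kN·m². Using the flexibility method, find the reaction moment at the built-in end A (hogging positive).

Take the reaction at C as the redundant and release it; the primary structure is a cantilever fixed at A.
Primary-structure tip deflection at C by superposition:
  point load 169.5 at a = 0.3: Pa²(3L − a)/(6EI) = 22.12/EI
  triangular load, peak 30 at the fixed end: w₀L⁴/(30EI) = 81/EI
  δ_0 = 103.1/EI
Tip deflection under a unit load at C: L³/(3EI) = 9/EI.
With EI = 43000 kN·m²: δ_0 = 0.002398 m and δ_{CC} = 0.000209 m/kN.
Compatibility — the spring shortens by R_C/k under the reaction it provides: δ_0 − R_C·δ_{CC} = R_C/k. With 1/k = 0.000132 m/kN, R_C = δ_0 / (δ_{CC} + 1/k) = 0.002398 / (0.000209 + 0.000132) = 7.035 kN.
Moment equilibrium about A: M_A = Σ(load moments about A) − R_C·L = 95.85 − 7.035×3 = 74.74 kN·m.

M_A = 74.74 kN·m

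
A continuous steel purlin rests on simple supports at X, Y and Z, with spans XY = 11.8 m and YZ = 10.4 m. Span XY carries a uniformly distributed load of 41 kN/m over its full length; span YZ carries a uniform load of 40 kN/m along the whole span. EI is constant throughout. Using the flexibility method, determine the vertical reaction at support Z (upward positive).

Take M_Y as the redundant. Released structure: two simple spans XY and YZ with a hinge at Y.
Rotations at Y on the released spans (each span's end-slope, ×1/EI):
  span XY: UDL 41: wL³/(24EI) = 2807/EI
  span YZ: UDL 40: wL³/(24EI) = 1875/EI
  relative rotation θ_0 = (2807 + 1875)/EI = 4682/EI
A unit hogging moment at Y produces rotation L₁/(3EI) + L₂/(3EI) = 7.4/EI.
Slope continuity at Y: θ_0 = M_Y·7.4/EI, so M_Y = 4682/7.4 = 632.7 kN·m (hogging).
Span YZ, ΣM about Z: R_Y^{YZ}·10.4 = 2163 + 632.7, so R_Y^{YZ} = 268.8 kN and R_Z = 416 − 268.8 = 147.2 kN.

R_Z = 147.2 kN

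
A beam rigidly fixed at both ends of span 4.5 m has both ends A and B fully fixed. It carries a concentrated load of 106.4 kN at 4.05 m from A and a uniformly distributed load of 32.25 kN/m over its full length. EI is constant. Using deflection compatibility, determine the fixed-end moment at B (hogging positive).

M_B = 93.2 kN·m

Release both end moments; the primary structure is a simply-supported span AB with redundants M_A and M_B.
Simple-span end rotations at A and B under the given loads:
  at A: point load 106.4 at a = 4.05: Pab(L + b)/(6LEI) = 35.55/EI
  at B: point load 106.4 at a = 4.05: Pab(L + a)/(6LEI) = 61.41/EI
  at A: UDL 32.25: wL³/(24EI) = 122.4/EI
  at B: UDL 32.25: wL³/(24EI) = 122.4/EI
  θ_A0 = 158/EI,  θ_B0 = 183.9/EI
Flexibility coefficients: a unit moment at one end gives L/(3EI) there and L/(6EI) at the far end, so f₁₁ = f₂₂ = 1.5/EI and f₁₂ = f₂₁ = 0.75/EI.
Compatibility — zero rotation at each built-in end:
  1.5 M_A + 0.75 M_B = 158
  0.75 M_A + 1.5 M_B = 183.9
Solving the pair gives M_A = 58.73 kN·m and M_B = 93.2 kN·m (hogging).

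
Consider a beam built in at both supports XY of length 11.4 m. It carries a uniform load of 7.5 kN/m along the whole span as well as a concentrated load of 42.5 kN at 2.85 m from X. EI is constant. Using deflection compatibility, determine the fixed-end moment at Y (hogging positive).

M_Y = 103.9 kN·m

Release both end moments; the primary structure is a simply-supported span XY with redundants M_X and M_Y.
Simple-span end rotations at X and Y under the given loads:
  at X: UDL 7.5: wL³/(24EI) = 463/EI
  at Y: UDL 7.5: wL³/(24EI) = 463/EI
  at X: point load 42.5 at a = 2.85: Pab(L + b)/(6LEI) = 302.1/EI
  at Y: point load 42.5 at a = 2.85: Pab(L + a)/(6LEI) = 215.8/EI
  θ_X0 = 765/EI,  θ_Y0 = 678.7/EI
Flexibility coefficients: a unit moment at one end gives L/(3EI) there and L/(6EI) at the far end, so f₁₁ = f₂₂ = 3.8/EI and f₁₂ = f₂₁ = 1.9/EI.
Compatibility — zero rotation at each built-in end:
  3.8 M_X + 1.9 M_Y = 765
  1.9 M_X + 3.8 M_Y = 678.7
Solving the pair gives M_X = 149.4 kN·m and M_Y = 103.9 kN·m (hogging).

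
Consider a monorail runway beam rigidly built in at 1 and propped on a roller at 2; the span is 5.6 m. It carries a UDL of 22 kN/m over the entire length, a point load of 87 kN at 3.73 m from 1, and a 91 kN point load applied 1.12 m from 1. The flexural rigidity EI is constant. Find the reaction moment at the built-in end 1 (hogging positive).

M_1 = 231.9 kN·m

Remove the prop at 2; the released (primary) structure is a cantilever built in at 1.
Free-end deflection of the primary structure under the applied loading (downward +):
  UDL 22: wL⁴/(8EI) = 2704/EI
  point load 87 at a = 3.73: Pa²(3L − a)/(6EI) = 2637/EI
  point load 91 at a = 1.12: Pa²(3L − a)/(6EI) = 298.3/EI
  δ_0 = 5640/EI
Flexibility coefficient — unit upward force at 2: δ_{22} = L³/(3EI) = 58.54/EI.
Compatibility at 2: δ_0 − R_2·δ_{22} = 0, so R_2 = 5640/58.54 = 96.34 kN.
Moment equilibrium about 1: M_1 = Σ(load moments about 1) − R_2·L = 771.4 − 96.34×5.6 = 231.9 kN·m.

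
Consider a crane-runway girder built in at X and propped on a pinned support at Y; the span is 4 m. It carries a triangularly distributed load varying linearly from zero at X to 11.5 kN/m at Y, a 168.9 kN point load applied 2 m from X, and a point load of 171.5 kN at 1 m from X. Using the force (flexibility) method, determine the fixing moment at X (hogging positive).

M_X = 250 kN·m

Release the roller at Y. Primary structure: cantilever fixed at X.
Free-end deflection of the primary structure under the applied loading (downward +):
  triangular load, peak 11.5 at the free end: 11w₀L⁴/(120EI) = 269.9/EI
  point load 168.9 at a = 2: Pa²(3L − a)/(6EI) = 1126/EI
  point load 171.5 at a = 1: Pa²(3L − a)/(6EI) = 314.4/EI
  δ_0 = 1710/EI
Tip deflection under a unit load at Y: L³/(3EI) = 21.33/EI.
The prop prevents deflection at Y: R_Y = δ_0/δ_{YY} = 1710/21.33 = 80.17 kN.
Moment equilibrium about X: M_X = Σ(load moments about X) − R_Y·L = 570.6 − 80.17×4 = 250 kN·m.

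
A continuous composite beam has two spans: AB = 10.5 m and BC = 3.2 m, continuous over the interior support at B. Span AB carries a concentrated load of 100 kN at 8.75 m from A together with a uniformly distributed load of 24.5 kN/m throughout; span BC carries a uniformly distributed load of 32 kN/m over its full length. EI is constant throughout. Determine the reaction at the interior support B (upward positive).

Release continuity at B by inserting a hinge; the redundant is the internal moment M_B. The primary structure is two simply-supported spans AB and BC.
End slopes at the hinge B, treating each span as simply supported:
  span AB: point load 100 at a = 8.75: Pab(L + a)/(6LEI) = 467.9/EI
  span AB: UDL 24.5: wL³/(24EI) = 1182/EI
  span BC: UDL 32: wL³/(24EI) = 43.69/EI
  relative rotation θ_0 = (1650 + 43.69)/EI = 1693/EI
A unit hogging moment at B produces rotation L₁/(3EI) + L₂/(3EI) = 4.567/EI.
Slope continuity at B: θ_0 = M_B·4.567/EI, so M_B = 1693/4.567 = 370.8 kN·m (hogging).
Span AB, ΣM about A with M_B applied at B: R_B^{AB}·10.5 = 2226 + 370.8, so R_B^{AB} = 247.3 kN and R_A = 357.2 − 247.3 = 110 kN.
Span BC, ΣM about C: R_B^{BC}·3.2 = 163.8 + 370.8, so R_B^{BC} = 167.1 kN and R_C = 102.4 − 167.1 = -64.67 kN.
R_B = 247.3 + 167.1 = 414.3 kN.

R_B = 414.3 kN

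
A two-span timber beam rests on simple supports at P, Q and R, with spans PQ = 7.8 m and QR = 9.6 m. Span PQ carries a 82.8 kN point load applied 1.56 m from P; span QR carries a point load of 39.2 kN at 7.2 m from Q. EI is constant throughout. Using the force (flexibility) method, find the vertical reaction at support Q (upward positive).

Insert a hinge at Q; M_Q is the redundant, and each span becomes simply supported.
End slopes at the hinge Q, treating each span as simply supported:
  span PQ: point load 82.8 at a = 1.56: Pab(L + a)/(6LEI) = 161.2/EI
  span QR: point load 39.2 at a = 7.2: Pab(L + b)/(6LEI) = 141.1/EI
  relative rotation θ_0 = (161.2 + 141.1)/EI = 302.3/EI
A unit hogging moment at Q produces rotation L₁/(3EI) + L₂/(3EI) = 5.8/EI.
Slope continuity at Q: θ_0 = M_Q·5.8/EI, so M_Q = 302.3/5.8 = 52.12 kN·m (hogging).
Span PQ, ΣM about P with M_Q applied at Q: R_Q^{PQ}·7.8 = 129.2 + 52.12, so R_Q^{PQ} = 23.24 kN and R_P = 82.8 − 23.24 = 59.56 kN.
Span QR, ΣM about R: R_Q^{QR}·9.6 = 94.08 + 52.12, so R_Q^{QR} = 15.23 kN and R_R = 39.2 − 15.23 = 23.97 kN.
R_Q = 23.24 + 15.23 = 38.47 kN.

R_Q = 38.47 kN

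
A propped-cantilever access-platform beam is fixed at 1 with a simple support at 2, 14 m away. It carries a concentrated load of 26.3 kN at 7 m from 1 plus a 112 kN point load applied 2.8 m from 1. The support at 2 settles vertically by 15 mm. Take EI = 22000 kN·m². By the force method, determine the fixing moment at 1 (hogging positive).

M_1 = 299.9 kN·m

Choose R_2 as the redundant. The primary structure is the cantilever fixed at 1.
Free-end deflection of the primary structure under the applied loading (downward +):
  point load 26.3 at a = 7: Pa²(3L − a)/(6EI) = 7517/EI
  point load 112 at a = 2.8: Pa²(3L − a)/(6EI) = 5737/EI
  δ_0 = 13254/EI
Flexibility coefficient — unit upward force at 2: δ_{22} = L³/(3EI) = 914.7/EI.
With EI = 22000 kN·m²: δ_0 = 0.60246 m and δ_{22} = 0.041576 m/kN.
Compatibility — the beam at 2 must follow the support down by 0.015 m: δ_0 − R_2·δ_{22} = 0.015, so R_2 = (0.60246 − 0.015)/0.041576 = 14.13 kN.
Moment equilibrium about 1: M_1 = Σ(load moments about 1) − R_2·L = 497.7 − 14.13×14 = 299.9 kN·m.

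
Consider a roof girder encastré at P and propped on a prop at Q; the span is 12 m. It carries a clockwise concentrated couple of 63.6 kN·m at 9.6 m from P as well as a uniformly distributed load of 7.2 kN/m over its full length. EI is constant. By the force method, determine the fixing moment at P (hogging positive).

M_P = 101.6 kN·m

Take the reaction at Q as the redundant and release it; the primary structure is a cantilever fixed at P.
Primary-structure tip deflection at Q by superposition:
  clockwise couple 63.6 at a = 9.6: M₀a(2L − a)/(2EI) = 4396/EI
  UDL 7.2: wL⁴/(8EI) = 18662/EI
  δ_0 = 23058/EI
Tip deflection under a unit load at Q: L³/(3EI) = 576/EI.
The prop prevents deflection at Q: R_Q = δ_0/δ_{QQ} = 23058/576 = 40.03 kN.
Moment equilibrium about P: M_P = Σ(load moments about P) − R_Q·L = 582 − 40.03×12 = 101.6 kN·m.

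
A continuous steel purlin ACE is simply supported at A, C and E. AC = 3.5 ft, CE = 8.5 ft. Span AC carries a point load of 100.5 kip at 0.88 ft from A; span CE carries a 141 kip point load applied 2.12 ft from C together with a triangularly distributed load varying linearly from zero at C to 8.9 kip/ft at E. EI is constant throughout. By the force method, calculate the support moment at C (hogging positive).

M_C = 177.8 kip·ft

Insert a hinge at C; M_C is the redundant, and each span becomes simply supported.
Rotations at C on the released spans (each span's end-slope, ×1/EI):
  span AC: point load 100.5 at a = 0.88: Pab(L + a)/(6LEI) = 48.33/EI
  span CE: point load 141 at a = 2.12: Pab(L + b)/(6LEI) = 556.4/EI
  span CE: triangular load, peak 8.9: 7w₀L³/(360EI) = 106.3/EI
  relative rotation θ_0 = (48.33 + 662.7)/EI = 711/EI
A unit hogging moment at C produces rotation L₁/(3EI) + L₂/(3EI) = 4/EI.
Compatibility: M_C·(L₁+L₂)/(3EI) = θ_0, giving M_C = 177.8 kip·ft (hogging).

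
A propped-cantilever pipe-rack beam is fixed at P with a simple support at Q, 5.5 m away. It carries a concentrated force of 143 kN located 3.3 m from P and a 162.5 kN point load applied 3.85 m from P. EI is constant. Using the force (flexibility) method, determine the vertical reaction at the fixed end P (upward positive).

Choose R_Q as the redundant. The primary structure is the cantilever fixed at P.
Free-end deflection of the primary structure under the applied loading (downward +):
  point load 143 at a = 3.3: Pa²(3L − a)/(6EI) = 3426/EI
  point load 162.5 at a = 3.85: Pa²(3L − a)/(6EI) = 5078/EI
  δ_0 = 8504/EI
Flexibility coefficient — unit upward force at Q: δ_{QQ} = L³/(3EI) = 55.46/EI.
Compatibility at Q: δ_0 − R_Q·δ_{QQ} = 0, so R_Q = 8504/55.46 = 153.3 kN.
Vertical equilibrium: R_P = ΣP − R_Q = 305.5 − 153.3 = 152.2 kN.

R_P = 152.2 kN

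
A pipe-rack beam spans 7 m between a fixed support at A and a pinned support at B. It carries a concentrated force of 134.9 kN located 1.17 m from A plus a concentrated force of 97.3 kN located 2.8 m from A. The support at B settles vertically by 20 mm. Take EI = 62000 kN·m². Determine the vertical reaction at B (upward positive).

Take the reaction at B as the redundant and release it; the primary structure is a cantilever fixed at A.
Free-end deflection of the primary structure under the applied loading (downward +):
  point load 134.9 at a = 1.17: Pa²(3L − a)/(6EI) = 610.3/EI
  point load 97.3 at a = 2.8: Pa²(3L − a)/(6EI) = 2314/EI
  δ_0 = 2924/EI
Tip deflection under a unit load at B: L³/(3EI) = 114.3/EI.
With EI = 62000 kN·m²: δ_0 = 0.047165 m and δ_{BB} = 0.001844 m/kN.
Compatibility — the beam at B must follow the support down by 0.02 m: δ_0 − R_B·δ_{BB} = 0.02, so R_B = (0.047165 − 0.02)/0.001844 = 14.73 kN.

R_B = 14.73 kN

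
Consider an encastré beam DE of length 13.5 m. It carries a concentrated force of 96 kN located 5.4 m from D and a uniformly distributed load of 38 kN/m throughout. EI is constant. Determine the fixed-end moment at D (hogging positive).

Release both end moments; the primary structure is a simply-supported span DE with redundants M_D and M_E.
On the primary (simply-supported) span, the end slopes from the loading are:
  at D: point load 96 at a = 5.4: Pab(L + b)/(6LEI) = 1120/EI
  at E: point load 96 at a = 5.4: Pab(L + a)/(6LEI) = 979.8/EI
  at D: UDL 38: wL³/(24EI) = 3896/EI
  at E: UDL 38: wL³/(24EI) = 3896/EI
  θ_D0 = 5015/EI,  θ_E0 = 4875/EI
Flexibility coefficients: a unit moment at one end gives L/(3EI) there and L/(6EI) at the far end, so f₁₁ = f₂₂ = 4.5/EI and f₁₂ = f₂₁ = 2.25/EI.
Compatibility — zero rotation at each built-in end:
  4.5 M_D + 2.25 M_E = 5015
  2.25 M_D + 4.5 M_E = 4875
Solving the pair gives M_D = 763.7 kN·m and M_E = 701.5 kN·m (hogging).

M_D = 763.7 kN·m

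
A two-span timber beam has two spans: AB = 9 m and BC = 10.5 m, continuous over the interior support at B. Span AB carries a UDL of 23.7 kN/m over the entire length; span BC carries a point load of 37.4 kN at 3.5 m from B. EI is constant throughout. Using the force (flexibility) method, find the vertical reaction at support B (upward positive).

Release continuity at B by inserting a hinge; the redundant is the internal moment M_B. The primary structure is two simply-supported spans AB and BC.
Discontinuity in slope at B on the released structure — sum the simple-span end rotations:
  span AB: UDL 23.7: wL³/(24EI) = 719.9/EI
  span BC: point load 37.4 at a = 3.5: Pab(L + b)/(6LEI) = 254.5/EI
  relative rotation θ_0 = (719.9 + 254.5)/EI = 974.4/EI
A unit hogging moment at B produces rotation L₁/(3EI) + L₂/(3EI) = 6.5/EI.
Slope continuity at B: θ_0 = M_B·6.5/EI, so M_B = 974.4/6.5 = 149.9 kN·m (hogging).
Span AB, ΣM about A with M_B applied at B: R_B^{AB}·9 = 959.9 + 149.9, so R_B^{AB} = 123.3 kN and R_A = 213.3 − 123.3 = 89.99 kN.
Span BC, ΣM about C: R_B^{BC}·10.5 = 261.8 + 149.9, so R_B^{BC} = 39.21 kN and R_C = 37.4 − 39.21 = -1.81 kN.
R_B = 123.3 + 39.21 = 162.5 kN.

R_B = 162.5 kN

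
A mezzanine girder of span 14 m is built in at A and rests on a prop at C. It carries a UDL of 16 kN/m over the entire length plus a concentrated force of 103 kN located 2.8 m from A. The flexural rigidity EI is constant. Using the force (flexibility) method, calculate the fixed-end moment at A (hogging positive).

M_A = 599.6 kN·m

Take the reaction at C as the redundant and release it; the primary structure is a cantilever fixed at A.
Free-end deflection of the primary structure under the applied loading (downward +):
  UDL 16: wL⁴/(8EI) = 76832/EI
  point load 103 at a = 2.8: Pa²(3L − a)/(6EI) = 5276/EI
  δ_0 = 82108/EI
Tip deflection under a unit load at C: L³/(3EI) = 914.7/EI.
The prop prevents deflection at C: R_C = δ_0/δ_{CC} = 82108/914.7 = 89.77 kN.
Moment equilibrium about A: M_A = Σ(load moments about A) − R_C·L = 1856 − 89.77×14 = 599.6 kN·m.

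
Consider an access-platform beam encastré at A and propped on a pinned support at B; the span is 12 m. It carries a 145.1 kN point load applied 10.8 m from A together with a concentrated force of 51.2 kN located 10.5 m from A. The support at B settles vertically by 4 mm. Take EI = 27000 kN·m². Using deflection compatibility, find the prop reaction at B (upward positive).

Release the roller at B. Primary structure: cantilever fixed at A.
Downward deflection at the released point B due to the loads:
  point load 145.1 at a = 10.8: Pa²(3L − a)/(6EI) = 71083/EI
  point load 51.2 at a = 10.5: Pa²(3L − a)/(6EI) = 23990/EI
  δ_0 = 95073/EI
Tip deflection under a unit load at B: L³/(3EI) = 576/EI.
With EI = 27000 kN·m²: δ_0 = 3.5212 m and δ_{BB} = 0.021333 m/kN.
Compatibility — the beam at B must follow the support down by 0.004 m: δ_0 − R_B·δ_{BB} = 0.004, so R_B = (3.5212 − 0.004)/0.021333 = 164.9 kN.

R_B = 164.9 kN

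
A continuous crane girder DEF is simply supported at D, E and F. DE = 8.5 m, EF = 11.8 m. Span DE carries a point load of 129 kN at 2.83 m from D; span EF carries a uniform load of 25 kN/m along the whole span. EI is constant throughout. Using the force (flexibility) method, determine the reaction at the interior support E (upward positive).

Take M_E as the redundant. Released structure: two simple spans DE and EF with a hinge at E.
Discontinuity in slope at E on the released structure — sum the simple-span end rotations:
  span DE: point load 129 at a = 2.83: Pab(L + a)/(6LEI) = 459.9/EI
  span EF: UDL 25: wL³/(24EI) = 1711/EI
  relative rotation θ_0 = (459.9 + 1711)/EI = 2171/EI
A unit hogging moment at E produces rotation L₁/(3EI) + L₂/(3EI) = 6.767/EI.
Slope continuity at E: θ_0 = M_E·6.767/EI, so M_E = 2171/6.767 = 320.9 kN·m (hogging).
Span DE, ΣM about D with M_E applied at E: R_E^{DE}·8.5 = 365.1 + 320.9, so R_E^{DE} = 80.7 kN and R_D = 129 − 80.7 = 48.3 kN.
Span EF, ΣM about F: R_E^{EF}·11.8 = 1740 + 320.9, so R_E^{EF} = 174.7 kN and R_F = 295 − 174.7 = 120.3 kN.
R_E = 80.7 + 174.7 = 255.4 kN.

R_E = 255.4 kN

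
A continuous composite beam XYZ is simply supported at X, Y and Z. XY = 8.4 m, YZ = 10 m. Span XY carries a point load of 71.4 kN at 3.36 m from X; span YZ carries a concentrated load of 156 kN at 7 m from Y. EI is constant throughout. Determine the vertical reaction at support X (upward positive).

R_X = 23.59 kN

Release continuity at Y by inserting a hinge; the redundant is the internal moment M_Y. The primary structure is two simply-supported spans XY and YZ.
Discontinuity in slope at Y on the released structure — sum the simple-span end rotations:
  span XY: point load 71.4 at a = 3.36: Pab(L + a)/(6LEI) = 282.1/EI
  span YZ: point load 156 at a = 7: Pab(L + b)/(6LEI) = 709.8/EI
  relative rotation θ_0 = (282.1 + 709.8)/EI = 991.9/EI
A unit hogging moment at Y produces rotation L₁/(3EI) + L₂/(3EI) = 6.133/EI.
Compatibility: M_Y·(L₁+L₂)/(3EI) = θ_0, giving M_Y = 161.7 kN·m (hogging).
Span XY, ΣM about X with M_Y applied at Y: R_Y^{XY}·8.4 = 239.9 + 161.7, so R_Y^{XY} = 47.81 kN and R_X = 71.4 − 47.81 = 23.59 kN.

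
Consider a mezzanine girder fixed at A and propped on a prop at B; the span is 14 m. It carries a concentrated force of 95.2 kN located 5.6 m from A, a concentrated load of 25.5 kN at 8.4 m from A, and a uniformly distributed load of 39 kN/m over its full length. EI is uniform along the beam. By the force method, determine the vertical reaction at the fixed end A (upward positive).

Remove the prop at B; the released (primary) structure is a cantilever built in at A.
Free-end deflection of the primary structure under the applied loading (downward +):
  point load 95.2 at a = 5.6: Pa²(3L − a)/(6EI) = 18112/EI
  point load 25.5 at a = 8.4: Pa²(3L − a)/(6EI) = 10076/EI
  UDL 39: wL⁴/(8EI) = 187278/EI
  δ_0 = 215466/EI
Tip deflection under a unit load at B: L³/(3EI) = 914.7/EI.
The prop prevents deflection at B: R_B = δ_0/δ_{BB} = 215466/914.7 = 235.6 kN.
Vertical equilibrium: R_A = ΣP − R_B = 666.7 − 235.6 = 431.1 kN.

R_A = 431.1 kN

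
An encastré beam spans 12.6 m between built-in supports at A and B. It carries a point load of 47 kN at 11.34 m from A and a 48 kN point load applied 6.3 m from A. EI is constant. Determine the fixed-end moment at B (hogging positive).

M_B = 123.6 kN·m

Take the two fixed-end moments M_A, M_B as redundants; the released structure is the simple span AB.
End rotations of the released simple span under the applied load (×1/EI):
  at A: point load 47 at a = 11.34: Pab(L + b)/(6LEI) = 123.1/EI
  at B: point load 47 at a = 11.34: Pab(L + a)/(6LEI) = 212.7/EI
  at A: point load 48 at a = 6.3: Pab(L + b)/(6LEI) = 476.3/EI
  at B: point load 48 at a = 6.3: Pab(L + a)/(6LEI) = 476.3/EI
  θ_A0 = 599.4/EI,  θ_B0 = 688.9/EI
Flexibility coefficients: a unit moment at one end gives L/(3EI) there and L/(6EI) at the far end, so f₁₁ = f₂₂ = 4.2/EI and f₁₂ = f₂₁ = 2.1/EI.
Compatibility — zero rotation at each built-in end:
  4.2 M_A + 2.1 M_B = 599.4
  2.1 M_A + 4.2 M_B = 688.9
Solving the pair gives M_A = 80.93 kN·m and M_B = 123.6 kN·m (hogging).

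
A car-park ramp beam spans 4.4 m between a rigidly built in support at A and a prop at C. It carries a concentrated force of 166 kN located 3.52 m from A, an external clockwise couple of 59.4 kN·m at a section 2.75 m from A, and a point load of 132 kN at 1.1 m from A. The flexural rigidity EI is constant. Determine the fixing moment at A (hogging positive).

Release the roller at C. Primary structure: cantilever fixed at A.
Deflection at C on the released cantilever, summing each load's contribution:
  point load 166 at a = 3.52: Pa²(3L − a)/(6EI) = 3318/EI
  clockwise couple 59.4 at a = 2.75: M₀a(2L − a)/(2EI) = 494.1/EI
  point load 132 at a = 1.1: Pa²(3L − a)/(6EI) = 322.1/EI
  δ_0 = 4135/EI
Flexibility coefficient — unit upward force at C: δ_{CC} = L³/(3EI) = 28.39/EI.
Compatibility at C: δ_0 − R_C·δ_{CC} = 0, so R_C = 4135/28.39 = 145.6 kN.
Moment equilibrium about A: M_A = Σ(load moments about A) − R_C·L = 788.9 − 145.6×4.4 = 148.2 kN·m.

M_A = 148.2 kN·m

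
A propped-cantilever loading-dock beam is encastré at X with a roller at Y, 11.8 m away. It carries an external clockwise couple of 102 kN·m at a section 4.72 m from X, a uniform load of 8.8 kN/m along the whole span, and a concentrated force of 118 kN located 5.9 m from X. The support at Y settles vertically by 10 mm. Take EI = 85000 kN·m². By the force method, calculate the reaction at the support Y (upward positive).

R_Y = 82.56 kN

Remove the prop at Y; the released (primary) structure is a cantilever built in at X.
Primary-structure tip deflection at Y by superposition:
  clockwise couple 102 at a = 4.72: M₀a(2L − a)/(2EI) = 4545/EI
  UDL 8.8: wL⁴/(8EI) = 21327/EI
  point load 118 at a = 5.9: Pa²(3L − a)/(6EI) = 20196/EI
  δ_0 = 46067/EI
Flexibility coefficient — unit upward force at Y: δ_{YY} = L³/(3EI) = 547.7/EI.
With EI = 85000 kN·m²: δ_0 = 0.54196 m and δ_{YY} = 0.006443 m/kN.
Compatibility — the beam at Y must follow the support down by 0.01 m: δ_0 − R_Y·δ_{YY} = 0.01, so R_Y = (0.54196 − 0.01)/0.006443 = 82.56 kN.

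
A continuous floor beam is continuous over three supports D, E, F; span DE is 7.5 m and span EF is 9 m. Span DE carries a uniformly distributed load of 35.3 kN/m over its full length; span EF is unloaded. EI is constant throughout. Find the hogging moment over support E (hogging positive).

Release continuity at E by inserting a hinge; the redundant is the internal moment M_E. The primary structure is two simply-supported spans DE and EF.
Rotations at E on the released spans (each span's end-slope, ×1/EI):
  span DE: UDL 35.3: wL³/(24EI) = 620.5/EI
  relative rotation θ_0 = (620.5 + 0)/EI = 620.5/EI
A unit hogging moment at E produces rotation L₁/(3EI) + L₂/(3EI) = 5.5/EI.
Slope continuity at E: θ_0 = M_E·5.5/EI, so M_E = 620.5/5.5 = 112.8 kN·m (hogging).

M_E = 112.8 kN·m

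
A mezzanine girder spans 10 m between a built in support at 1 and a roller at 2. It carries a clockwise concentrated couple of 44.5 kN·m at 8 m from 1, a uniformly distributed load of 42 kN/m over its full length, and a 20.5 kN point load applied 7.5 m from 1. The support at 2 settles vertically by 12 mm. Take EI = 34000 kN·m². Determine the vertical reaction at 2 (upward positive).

Remove the prop at 2; the released (primary) structure is a cantilever built in at 1.
Deflection at 2 on the released cantilever, summing each load's contribution:
  clockwise couple 44.5 at a = 8: M₀a(2L − a)/(2EI) = 2136/EI
  UDL 42: wL⁴/(8EI) = 52500/EI
  point load 20.5 at a = 7.5: Pa²(3L − a)/(6EI) = 4324/EI
  δ_0 = 58960/EI
Flexibility coefficient — unit upward force at 2: δ_{22} = L³/(3EI) = 333.3/EI.
With EI = 34000 kN·m²: δ_0 = 1.7341 m and δ_{22} = 0.009804 m/kN.
Compatibility — the beam at 2 must follow the support down by 0.012 m: δ_0 − R_2·δ_{22} = 0.012, so R_2 = (1.7341 − 0.012)/0.009804 = 175.7 kN.

R_2 = 175.7 kN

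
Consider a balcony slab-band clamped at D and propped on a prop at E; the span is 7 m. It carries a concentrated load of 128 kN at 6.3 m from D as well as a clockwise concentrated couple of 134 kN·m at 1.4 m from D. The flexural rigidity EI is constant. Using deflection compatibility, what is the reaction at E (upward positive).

Take the reaction at E as the redundant and release it; the primary structure is a cantilever fixed at D.
Primary-structure tip deflection at E by superposition:
  point load 128 at a = 6.3: Pa²(3L − a)/(6EI) = 12447/EI
  clockwise couple 134 at a = 1.4: M₀a(2L − a)/(2EI) = 1182/EI
  δ_0 = 13629/EI
Flexibility coefficient — unit upward force at E: δ_{EE} = L³/(3EI) = 114.3/EI.
The prop prevents deflection at E: R_E = δ_0/δ_{EE} = 13629/114.3 = 119.2 kN.

R_E = 119.2 kN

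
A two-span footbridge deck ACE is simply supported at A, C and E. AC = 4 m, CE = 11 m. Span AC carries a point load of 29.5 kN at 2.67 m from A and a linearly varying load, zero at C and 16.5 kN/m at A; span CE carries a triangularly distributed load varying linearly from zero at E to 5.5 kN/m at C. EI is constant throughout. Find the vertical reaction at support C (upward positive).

R_C = 65.33 kN

Take M_C as the redundant. Released structure: two simple spans AC and CE with a hinge at C.
End slopes at the hinge C, treating each span as simply supported:
  span AC: point load 29.5 at a = 2.67: Pab(L + a)/(6LEI) = 29.11/EI
  span AC: triangular load, peak 16.5: 7w₀L³/(360EI) = 20.53/EI
  span CE: triangular load, peak 5.5: w₀L³/(45EI) = 162.7/EI
  relative rotation θ_0 = (49.65 + 162.7)/EI = 212.3/EI
A unit hogging moment at C produces rotation L₁/(3EI) + L₂/(3EI) = 5/EI.
Compatibility: M_C·(L₁+L₂)/(3EI) = θ_0, giving M_C = 42.46 kN·m (hogging).
Span AC, ΣM about A with M_C applied at C: R_C^{AC}·4 = 122.8 + 42.46, so R_C^{AC} = 41.31 kN and R_A = 62.5 − 41.31 = 21.19 kN.
Span CE, ΣM about E: R_C^{CE}·11 = 221.8 + 42.46, so R_C^{CE} = 24.03 kN and R_E = 30.25 − 24.03 = 6.223 kN.
R_C = 41.31 + 24.03 = 65.33 kN.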